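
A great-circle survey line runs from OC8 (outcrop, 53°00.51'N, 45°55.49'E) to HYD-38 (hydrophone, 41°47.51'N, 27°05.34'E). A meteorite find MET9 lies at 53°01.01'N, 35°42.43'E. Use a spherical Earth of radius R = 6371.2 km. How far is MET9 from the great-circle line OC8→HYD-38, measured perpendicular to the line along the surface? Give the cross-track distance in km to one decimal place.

OC8: φ = +53.00850°, λ = +45.92483°
HYD-38: φ = +41.79183°, λ = +27.08900°
MET9: φ = +53.01683°, λ = +35.70717°
δ₁₃ = central angle OC8→MET9 = 0.107201 rad  (haversine)
θ₁₃ = bearing OC8→MET9 = 274.162°,  θ₁₂ = bearing OC8→HYD-38 = 235.957°
dₓₜ = R·arcsin(sin δ₁₃ · sin(θ₁₃ − θ₁₂)) = 6371.2·arcsin(0.10700·sin(38.206°)) = 421.923 km
|dₓₜ| = 421.923 km

421.9 km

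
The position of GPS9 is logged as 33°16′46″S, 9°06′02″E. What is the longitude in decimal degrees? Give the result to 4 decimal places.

9.1006°E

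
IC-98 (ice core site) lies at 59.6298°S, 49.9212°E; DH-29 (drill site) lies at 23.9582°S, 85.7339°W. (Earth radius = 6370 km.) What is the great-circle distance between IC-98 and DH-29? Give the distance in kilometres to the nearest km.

Δφ = 35.6716°,  Δλ = -135.6551°
a = sin²(Δφ/2) + cos φ₁ cos φ₂ sin²(Δλ/2) = 0.490034
c = 2·arcsin(√a) = 1.550862 rad = 88.8579°
d = R·c = 6370 × 1.550862 = 9879.0 km

9879 km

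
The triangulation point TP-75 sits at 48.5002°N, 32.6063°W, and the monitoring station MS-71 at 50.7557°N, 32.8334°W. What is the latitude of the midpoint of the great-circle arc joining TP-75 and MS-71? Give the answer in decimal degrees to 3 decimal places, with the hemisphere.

49.628°N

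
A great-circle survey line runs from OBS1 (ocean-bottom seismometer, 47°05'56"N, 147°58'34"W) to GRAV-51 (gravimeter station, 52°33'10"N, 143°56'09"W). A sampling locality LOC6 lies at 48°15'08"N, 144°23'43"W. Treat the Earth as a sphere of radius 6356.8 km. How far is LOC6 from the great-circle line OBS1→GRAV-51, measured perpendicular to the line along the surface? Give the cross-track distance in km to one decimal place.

OBS1: φ = +47.09889°, λ = -147.97611°
GRAV-51: φ = +52.55278°, λ = -143.93583°
LOC6: φ = +48.25222°, λ = -144.39528°
δ₁₃ = central angle OBS1→LOC6 = 0.046642 rad  (haversine)
θ₁₃ = bearing OBS1→LOC6 = 63.120°,  θ₁₂ = bearing OBS1→GRAV-51 = 24.015°
dₓₜ = R·arcsin(sin δ₁₃ · sin(θ₁₃ − θ₁₂)) = 6356.8·arcsin(0.04662·sin(39.104°)) = 186.966 km
|dₓₜ| = 186.966 km

187.0 km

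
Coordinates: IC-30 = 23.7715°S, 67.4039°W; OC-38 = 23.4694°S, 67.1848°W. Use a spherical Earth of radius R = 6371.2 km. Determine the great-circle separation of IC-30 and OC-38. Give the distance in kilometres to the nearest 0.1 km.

40.3 km

Δφ = 0.3021°,  Δλ = 0.2191°
a = sin²(Δφ/2) + cos φ₁ cos φ₂ sin²(Δλ/2) = 0.000010
c = 2·arcsin(√a) = 0.006331 rad = 0.3627°
d = R·c = 6371.2 × 0.006331 = 40.3 km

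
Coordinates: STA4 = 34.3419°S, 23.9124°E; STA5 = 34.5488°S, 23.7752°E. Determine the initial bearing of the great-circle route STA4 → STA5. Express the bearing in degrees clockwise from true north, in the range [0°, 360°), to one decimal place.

Δλ = -0.1372°
y = sin Δλ · cos φ₂ = -0.001972
x = cos φ₁ sin φ₂ − sin φ₁ cos φ₂ cos Δλ = -0.003612
θ = atan2(y, x) = -151.3665° → 208.6335° (mod 360°)

208.6°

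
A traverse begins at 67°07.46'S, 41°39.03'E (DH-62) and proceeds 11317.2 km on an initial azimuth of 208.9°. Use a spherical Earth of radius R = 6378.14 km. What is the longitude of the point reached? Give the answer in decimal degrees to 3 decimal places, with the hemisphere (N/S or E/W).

109.762°W

DH-62: φ = -67.12433°, λ = +41.65050°
δ = d/R = 11317.2/6378.14 = 1.774373 rad
φ₂ = arcsin(sin φ₁ cos δ + cos φ₁ sin δ cos θ)
   = arcsin(-0.92135·-0.20217 + 0.38873·0.97935·-0.87546) = -8.45434°
λ₂ = λ₁ + atan2(sin θ sin δ cos φ₁, cos δ − sin φ₁ sin φ₂) = -109.76188°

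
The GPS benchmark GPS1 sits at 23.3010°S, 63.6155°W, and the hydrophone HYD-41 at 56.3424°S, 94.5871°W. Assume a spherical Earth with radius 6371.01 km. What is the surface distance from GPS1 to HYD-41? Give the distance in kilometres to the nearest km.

4451 km

Δφ = -33.0414°,  Δλ = -30.9716°
a = sin²(Δφ/2) + cos φ₁ cos φ₂ sin²(Δλ/2) = 0.117149
c = 2·arcsin(√a) = 0.698665 rad = 40.0306°
d = R·c = 6371.01 × 0.698665 = 4451.2 km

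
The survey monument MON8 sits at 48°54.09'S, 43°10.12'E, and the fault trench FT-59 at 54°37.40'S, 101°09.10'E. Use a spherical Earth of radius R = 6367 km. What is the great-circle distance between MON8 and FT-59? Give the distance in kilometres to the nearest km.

3922 km

MON8: φ = -48.90150°, λ = +43.16867°
FT-59: φ = -54.62333°, λ = +101.15167°
Δφ = -5.7218°,  Δλ = 57.9830°
a = sin²(Δφ/2) + cos φ₁ cos φ₂ sin²(Δλ/2) = 0.091894
c = 2·arcsin(√a) = 0.615972 rad = 35.2926°
d = R·c = 6367 × 0.615972 = 3921.9 km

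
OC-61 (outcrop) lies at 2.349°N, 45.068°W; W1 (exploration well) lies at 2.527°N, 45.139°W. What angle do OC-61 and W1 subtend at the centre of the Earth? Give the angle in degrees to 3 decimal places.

Δφ = 0.1780°,  Δλ = -0.0710°
a = sin²(Δφ/2) + cos φ₁ cos φ₂ sin²(Δλ/2) = 0.000003
c = 2·arcsin(√a) = 0.003344 rad = 0.1916°

0.192°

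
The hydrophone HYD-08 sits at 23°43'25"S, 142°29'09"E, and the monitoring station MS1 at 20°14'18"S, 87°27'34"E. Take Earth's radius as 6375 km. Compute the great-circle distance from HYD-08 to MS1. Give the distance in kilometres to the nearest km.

5656 km

HYD-08: φ = -23.72361°, λ = +142.48583°
MS1: φ = -20.23833°, λ = +87.45944°
Δφ = 3.4853°,  Δλ = -55.0264°
a = sin²(Δφ/2) + cos φ₁ cos φ₂ sin²(Δλ/2) = 0.184231
c = 2·arcsin(√a) = 0.887260 rad = 50.8363°
d = R·c = 6375 × 0.887260 = 5656.3 km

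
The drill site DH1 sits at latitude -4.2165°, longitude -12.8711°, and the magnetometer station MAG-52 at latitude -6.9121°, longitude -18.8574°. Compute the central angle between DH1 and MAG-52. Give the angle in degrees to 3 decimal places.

Δφ = -2.6956°,  Δλ = -5.9863°
a = sin²(Δφ/2) + cos φ₁ cos φ₂ sin²(Δλ/2) = 0.003253
c = 2·arcsin(√a) = 0.114127 rad = 6.5390°

6.539°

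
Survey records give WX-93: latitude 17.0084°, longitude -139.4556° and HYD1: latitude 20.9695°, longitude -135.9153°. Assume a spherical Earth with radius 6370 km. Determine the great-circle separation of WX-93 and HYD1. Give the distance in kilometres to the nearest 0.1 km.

576.5 km

Δφ = 3.9611°,  Δλ = 3.5403°
a = sin²(Δφ/2) + cos φ₁ cos φ₂ sin²(Δλ/2) = 0.002046
c = 2·arcsin(√a) = 0.090506 rad = 5.1856°
d = R·c = 6370 × 0.090506 = 576.5 km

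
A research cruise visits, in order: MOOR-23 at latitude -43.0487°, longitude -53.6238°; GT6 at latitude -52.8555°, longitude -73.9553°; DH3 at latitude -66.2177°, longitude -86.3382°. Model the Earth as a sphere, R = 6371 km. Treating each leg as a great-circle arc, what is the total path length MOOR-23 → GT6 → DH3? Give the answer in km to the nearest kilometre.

3490 km

MOOR-23→GT6: c = 0.291213 rad, d = 1855.32 km
GT6→DH3: c = 0.256579 rad, d = 1634.66 km
Total = 1855.32 + 1634.66 = 3489.98 km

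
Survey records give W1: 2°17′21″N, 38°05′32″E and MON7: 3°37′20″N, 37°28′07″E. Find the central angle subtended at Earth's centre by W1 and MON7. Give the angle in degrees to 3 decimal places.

1.471°

W1: φ = +2.28917°, λ = +38.09222°
MON7: φ = +3.62222°, λ = +37.46861°
Δφ = 1.3331°,  Δλ = -0.6236°
a = sin²(Δφ/2) + cos φ₁ cos φ₂ sin²(Δλ/2) = 0.000165
c = 2·arcsin(√a) = 0.025680 rad = 1.4714°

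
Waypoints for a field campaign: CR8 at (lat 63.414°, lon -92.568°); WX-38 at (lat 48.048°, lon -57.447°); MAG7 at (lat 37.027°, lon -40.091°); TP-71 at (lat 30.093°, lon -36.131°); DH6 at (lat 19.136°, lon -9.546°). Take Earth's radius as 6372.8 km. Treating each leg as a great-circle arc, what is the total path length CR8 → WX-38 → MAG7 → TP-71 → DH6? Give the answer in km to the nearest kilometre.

8393 km

CR8→WX-38: c = 0.428035 rad, d = 2727.78 km
WX-38→MAG7: c = 0.293430 rad, d = 1869.97 km
MAG7→TP-71: c = 0.133990 rad, d = 853.89 km
TP-71→DH6: c = 0.461586 rad, d = 2941.60 km
Total = 2727.78 + 1869.97 + 853.89 + 2941.60 = 8393.24 km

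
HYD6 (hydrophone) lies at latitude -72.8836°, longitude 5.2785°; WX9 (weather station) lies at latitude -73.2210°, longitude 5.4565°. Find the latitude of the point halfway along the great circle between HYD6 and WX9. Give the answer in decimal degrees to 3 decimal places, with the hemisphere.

Bx = cos φ₂ cos Δλ = 0.288680,  By = cos φ₂ sin Δλ = 0.000897
φₘ = atan2(sin φ₁ + sin φ₂, √((cos φ₁ + Bx)² + By²)) = -73.05232°
λₘ = λ₁ + atan2(By, cos φ₁ + Bx) = 5.36664°

73.052°S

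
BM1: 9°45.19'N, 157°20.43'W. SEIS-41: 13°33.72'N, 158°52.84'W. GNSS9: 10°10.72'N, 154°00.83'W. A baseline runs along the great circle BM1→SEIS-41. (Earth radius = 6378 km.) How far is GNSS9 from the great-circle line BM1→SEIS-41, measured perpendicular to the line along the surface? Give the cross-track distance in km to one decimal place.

357.2 km

BM1: φ = +9.75317°, λ = -157.34050°
SEIS-41: φ = +13.56200°, λ = -158.88067°
GNSS9: φ = +10.17867°, λ = -154.01383°
δ₁₃ = central angle BM1→GNSS9 = 0.057665 rad  (haversine)
θ₁₃ = bearing BM1→GNSS9 = 82.315°,  θ₁₂ = bearing BM1→SEIS-41 = 338.546°
dₓₜ = R·arcsin(sin δ₁₃ · sin(θ₁₃ − θ₁₂)) = 6378·arcsin(0.05763·sin(-256.231°)) = 357.208 km
|dₓₜ| = 357.208 km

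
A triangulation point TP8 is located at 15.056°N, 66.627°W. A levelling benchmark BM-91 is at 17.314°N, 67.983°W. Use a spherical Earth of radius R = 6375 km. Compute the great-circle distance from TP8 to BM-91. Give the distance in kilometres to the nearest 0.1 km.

Δφ = 2.2580°,  Δλ = -1.3560°
a = sin²(Δφ/2) + cos φ₁ cos φ₂ sin²(Δλ/2) = 0.000517
c = 2·arcsin(√a) = 0.045493 rad = 2.6066°
d = R·c = 6375 × 0.045493 = 290.0 km

290.0 km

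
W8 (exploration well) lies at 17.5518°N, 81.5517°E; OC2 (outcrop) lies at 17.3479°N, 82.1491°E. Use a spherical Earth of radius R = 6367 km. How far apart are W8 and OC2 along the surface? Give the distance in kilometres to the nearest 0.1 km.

67.3 km

Δφ = -0.2039°,  Δλ = 0.5974°
a = sin²(Δφ/2) + cos φ₁ cos φ₂ sin²(Δλ/2) = 0.000028
c = 2·arcsin(√a) = 0.010564 rad = 0.6053°
d = R·c = 6367 × 0.010564 = 67.3 km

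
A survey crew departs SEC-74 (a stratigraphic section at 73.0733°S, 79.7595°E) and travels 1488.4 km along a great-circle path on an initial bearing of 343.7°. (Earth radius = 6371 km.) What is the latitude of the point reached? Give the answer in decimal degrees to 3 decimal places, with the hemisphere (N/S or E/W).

59.997°S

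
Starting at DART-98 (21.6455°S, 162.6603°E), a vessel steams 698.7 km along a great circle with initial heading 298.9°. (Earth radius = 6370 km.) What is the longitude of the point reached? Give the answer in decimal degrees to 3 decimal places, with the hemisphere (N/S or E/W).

156.860°E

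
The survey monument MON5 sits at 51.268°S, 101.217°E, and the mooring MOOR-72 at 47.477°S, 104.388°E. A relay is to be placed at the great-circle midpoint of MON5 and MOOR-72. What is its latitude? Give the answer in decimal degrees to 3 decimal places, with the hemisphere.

Bx = cos φ₂ cos Δλ = 0.674851,  By = cos φ₂ sin Δλ = 0.037387
φₘ = atan2(sin φ₁ + sin φ₂, √((cos φ₁ + Bx)² + By²)) = -49.38333°
λₘ = λ₁ + atan2(By, cos φ₁ + Bx) = 102.86368°

49.383°S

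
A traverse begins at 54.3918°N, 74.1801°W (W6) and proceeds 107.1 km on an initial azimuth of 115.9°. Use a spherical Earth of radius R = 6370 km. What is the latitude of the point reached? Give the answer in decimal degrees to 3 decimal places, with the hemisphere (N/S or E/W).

53.962°N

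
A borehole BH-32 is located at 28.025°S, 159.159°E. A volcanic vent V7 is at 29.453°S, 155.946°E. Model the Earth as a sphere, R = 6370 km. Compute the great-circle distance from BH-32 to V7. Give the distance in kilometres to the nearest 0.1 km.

351.1 km

Δφ = -1.4280°,  Δλ = -3.2130°
a = sin²(Δφ/2) + cos φ₁ cos φ₂ sin²(Δλ/2) = 0.000759
c = 2·arcsin(√a) = 0.055122 rad = 3.1583°
d = R·c = 6370 × 0.055122 = 351.1 km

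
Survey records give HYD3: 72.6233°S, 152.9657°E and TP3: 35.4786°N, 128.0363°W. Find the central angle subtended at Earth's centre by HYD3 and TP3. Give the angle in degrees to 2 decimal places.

120.50°

Δφ = 108.1019°,  Δλ = 78.9980°
a = sin²(Δφ/2) + cos φ₁ cos φ₂ sin²(Δλ/2) = 0.753748
c = 2·arcsin(√a) = 2.103074 rad = 120.4972°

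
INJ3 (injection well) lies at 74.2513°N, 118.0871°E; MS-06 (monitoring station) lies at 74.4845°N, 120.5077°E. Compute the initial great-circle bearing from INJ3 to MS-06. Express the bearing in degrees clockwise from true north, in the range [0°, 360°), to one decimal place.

69.2°

Δλ = 2.4206°
y = sin Δλ · cos φ₂ = 0.011298
x = cos φ₁ sin φ₂ − sin φ₁ cos φ₂ cos Δλ = 0.004300
θ = atan2(y, x) = 69.1637° → 69.1637° (mod 360°)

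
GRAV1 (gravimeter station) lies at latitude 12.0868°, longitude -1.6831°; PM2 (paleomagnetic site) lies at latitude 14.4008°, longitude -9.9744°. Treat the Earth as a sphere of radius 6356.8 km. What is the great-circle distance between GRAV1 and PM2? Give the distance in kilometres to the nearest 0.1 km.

931.4 km

Δφ = 2.3140°,  Δλ = -8.2913°
a = sin²(Δφ/2) + cos φ₁ cos φ₂ sin²(Δλ/2) = 0.005357
c = 2·arcsin(√a) = 0.146520 rad = 8.3950°
d = R·c = 6356.8 × 0.146520 = 931.4 km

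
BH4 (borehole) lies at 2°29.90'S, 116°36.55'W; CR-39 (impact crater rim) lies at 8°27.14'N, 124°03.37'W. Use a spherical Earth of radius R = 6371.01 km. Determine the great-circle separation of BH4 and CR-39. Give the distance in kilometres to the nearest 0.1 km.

1471.2 km

BH4: φ = -2.49833°, λ = -116.60917°
CR-39: φ = +8.45233°, λ = -124.05617°
Δφ = 10.9507°,  Δλ = -7.4470°
a = sin²(Δφ/2) + cos φ₁ cos φ₂ sin²(Δλ/2) = 0.013272
c = 2·arcsin(√a) = 0.230922 rad = 13.2308°
d = R·c = 6371.01 × 0.230922 = 1471.2 km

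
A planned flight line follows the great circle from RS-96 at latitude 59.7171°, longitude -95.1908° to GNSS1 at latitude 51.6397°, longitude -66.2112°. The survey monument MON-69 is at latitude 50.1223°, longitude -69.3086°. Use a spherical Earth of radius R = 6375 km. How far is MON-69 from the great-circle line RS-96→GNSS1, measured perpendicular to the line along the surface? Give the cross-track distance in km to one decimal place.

265.2 km

δ₁₃ = central angle RS-96→MON-69 = 0.305885 rad  (haversine)
θ₁₃ = bearing RS-96→MON-69 = 111.659°,  θ₁₂ = bearing RS-96→GNSS1 = 103.720°
dₓₜ = R·arcsin(sin δ₁₃ · sin(θ₁₃ − θ₁₂)) = 6375·arcsin(0.30114·sin(7.939°)) = 265.224 km
|dₓₜ| = 265.224 km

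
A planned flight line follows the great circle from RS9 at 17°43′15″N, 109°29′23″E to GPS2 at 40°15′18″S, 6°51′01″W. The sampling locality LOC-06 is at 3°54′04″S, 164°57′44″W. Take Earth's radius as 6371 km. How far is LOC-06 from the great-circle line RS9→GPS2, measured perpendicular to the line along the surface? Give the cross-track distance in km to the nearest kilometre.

4653 km

RS9: φ = +17.72083°, λ = +109.48972°
GPS2: φ = -40.25500°, λ = -6.85028°
LOC-06: φ = -3.90111°, λ = -164.96222°
δ₁₃ = central angle RS9→LOC-06 = 1.517711 rad  (haversine)
θ₁₃ = bearing RS9→LOC-06 = 95.078°,  θ₁₂ = bearing RS9→GPS2 = 233.157°
dₓₜ = R·arcsin(sin δ₁₃ · sin(θ₁₃ − θ₁₂)) = 6371·arcsin(0.99859·sin(-138.079°)) = -4653.333 km
|dₓₜ| = 4653.333 km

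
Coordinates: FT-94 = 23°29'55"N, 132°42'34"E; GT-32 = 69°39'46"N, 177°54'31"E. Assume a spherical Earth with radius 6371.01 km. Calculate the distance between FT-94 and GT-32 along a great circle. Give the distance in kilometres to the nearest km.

FT-94: φ = +23.49861°, λ = +132.70944°
GT-32: φ = +69.66278°, λ = +177.90861°
Δφ = 46.1642°,  Δλ = 45.1992°
a = sin²(Δφ/2) + cos φ₁ cos φ₂ sin²(Δλ/2) = 0.200771
c = 2·arcsin(√a) = 0.929221 rad = 53.2405°
d = R·c = 6371.01 × 0.929221 = 5920.1 km

5920 km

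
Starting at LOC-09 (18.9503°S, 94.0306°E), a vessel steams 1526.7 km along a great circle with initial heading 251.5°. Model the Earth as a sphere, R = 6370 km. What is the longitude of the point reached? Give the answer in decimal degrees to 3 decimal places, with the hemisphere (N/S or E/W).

δ = d/R = 1526.7/6370 = 0.239670 rad
φ₂ = arcsin(sin φ₁ cos δ + cos φ₁ sin δ cos θ)
   = arcsin(-0.32475·0.97142 + 0.94580·0.23738·-0.31730) = -22.74966°
λ₂ = λ₁ + atan2(sin θ sin δ cos φ₁, cos δ − sin φ₁ sin φ₂) = 79.90159°

79.902°E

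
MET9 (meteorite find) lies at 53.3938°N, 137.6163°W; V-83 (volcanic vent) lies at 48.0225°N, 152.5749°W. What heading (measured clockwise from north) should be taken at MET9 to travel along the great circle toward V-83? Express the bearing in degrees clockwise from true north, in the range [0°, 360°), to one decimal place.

Δλ = -14.9586°
y = sin Δλ · cos φ₂ = -0.172641
x = cos φ₁ sin φ₂ − sin φ₁ cos φ₂ cos Δλ = -0.075415
θ = atan2(y, x) = -113.5972° → 246.4028° (mod 360°)

246.4°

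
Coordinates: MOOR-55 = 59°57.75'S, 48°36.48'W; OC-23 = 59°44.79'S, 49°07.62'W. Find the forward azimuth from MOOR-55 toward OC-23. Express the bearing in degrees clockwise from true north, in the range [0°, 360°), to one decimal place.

309.4°

MOOR-55: φ = -59.96250°, λ = -48.60800°
OC-23: φ = -59.74650°, λ = -49.12700°
Δλ = -0.5190°
y = sin Δλ · cos φ₂ = -0.004564
x = cos φ₁ sin φ₂ − sin φ₁ cos φ₂ cos Δλ = 0.003752
θ = atan2(y, x) = -50.5751° → 309.4249° (mod 360°)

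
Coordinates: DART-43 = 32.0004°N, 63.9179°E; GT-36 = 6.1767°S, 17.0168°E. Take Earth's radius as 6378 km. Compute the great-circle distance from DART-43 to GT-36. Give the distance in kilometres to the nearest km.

Δφ = -38.1771°,  Δλ = -46.9011°
a = sin²(Δφ/2) + cos φ₁ cos φ₂ sin²(Δλ/2) = 0.240473
c = 2·arcsin(√a) = 1.025053 rad = 58.7312°
d = R·c = 6378 × 1.025053 = 6537.8 km

6538 km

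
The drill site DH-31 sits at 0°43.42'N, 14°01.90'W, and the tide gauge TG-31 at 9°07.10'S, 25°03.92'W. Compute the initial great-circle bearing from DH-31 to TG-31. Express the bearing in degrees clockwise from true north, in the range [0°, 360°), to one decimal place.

DH-31: φ = +0.72367°, λ = -14.03167°
TG-31: φ = -9.11833°, λ = -25.06533°
Δλ = -11.0337°
y = sin Δλ · cos φ₂ = -0.188967
x = cos φ₁ sin φ₂ − sin φ₁ cos φ₂ cos Δλ = -0.170701
θ = atan2(y, x) = -132.0927° → 227.9073° (mod 360°)

227.9°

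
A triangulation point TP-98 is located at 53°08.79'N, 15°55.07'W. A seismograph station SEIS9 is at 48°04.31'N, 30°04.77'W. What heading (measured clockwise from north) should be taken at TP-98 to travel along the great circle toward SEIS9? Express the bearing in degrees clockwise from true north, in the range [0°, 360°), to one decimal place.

TP-98: φ = +53.14650°, λ = -15.91783°
SEIS9: φ = +48.07183°, λ = -30.07950°
Δλ = -14.1617°
y = sin Δλ · cos φ₂ = -0.163481
x = cos φ₁ sin φ₂ − sin φ₁ cos φ₂ cos Δλ = -0.072205
θ = atan2(y, x) = -113.8297° → 246.1703° (mod 360°)

246.2°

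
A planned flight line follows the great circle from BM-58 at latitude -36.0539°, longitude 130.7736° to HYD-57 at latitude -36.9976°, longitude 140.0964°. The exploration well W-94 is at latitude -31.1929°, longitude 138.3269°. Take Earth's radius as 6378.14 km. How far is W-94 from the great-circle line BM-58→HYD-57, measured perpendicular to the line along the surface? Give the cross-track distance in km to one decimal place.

629.8 km

δ₁₃ = central angle BM-58→W-94 = 0.138658 rad  (haversine)
θ₁₃ = bearing BM-58→W-94 = 54.445°,  θ₁₂ = bearing BM-58→HYD-57 = 99.942°
dₓₜ = R·arcsin(sin δ₁₃ · sin(θ₁₃ − θ₁₂)) = 6378.14·arcsin(0.13821·sin(-45.498°)) = -629.763 km
|dₓₜ| = 629.763 km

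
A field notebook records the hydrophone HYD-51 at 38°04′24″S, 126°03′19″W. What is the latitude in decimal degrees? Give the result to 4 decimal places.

38.0733°S

38° + 4′/60 + 24″/3600 = 38 + 0.06667 + 0.00667 = 38.0733°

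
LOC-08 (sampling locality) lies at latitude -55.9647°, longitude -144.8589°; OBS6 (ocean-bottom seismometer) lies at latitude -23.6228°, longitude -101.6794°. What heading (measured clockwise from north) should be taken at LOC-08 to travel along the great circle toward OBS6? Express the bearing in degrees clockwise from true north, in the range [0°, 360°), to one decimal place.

Δλ = 43.1795°
y = sin Δλ · cos φ₂ = 0.626945
x = cos φ₁ sin φ₂ − sin φ₁ cos φ₂ cos Δλ = 0.329375
θ = atan2(y, x) = 62.2841° → 62.2841° (mod 360°)

62.3°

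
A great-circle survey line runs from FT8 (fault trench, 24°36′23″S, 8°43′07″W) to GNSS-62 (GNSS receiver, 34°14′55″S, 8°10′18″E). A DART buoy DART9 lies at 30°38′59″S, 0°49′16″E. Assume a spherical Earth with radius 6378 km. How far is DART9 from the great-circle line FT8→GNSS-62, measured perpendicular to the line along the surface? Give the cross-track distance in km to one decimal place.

10.1 km

FT8: φ = -24.60639°, λ = -8.71861°
GNSS-62: φ = -34.24861°, λ = +8.17167°
DART9: φ = -30.64972°, λ = +0.82111°
δ₁₃ = central angle FT8→DART9 = 0.181213 rad  (haversine)
θ₁₃ = bearing FT8→DART9 = 127.709°,  θ₁₂ = bearing FT8→GNSS-62 = 127.208°
dₓₜ = R·arcsin(sin δ₁₃ · sin(θ₁₃ − θ₁₂)) = 6378·arcsin(0.18022·sin(0.502°)) = 10.066 km
|dₓₜ| = 10.066 km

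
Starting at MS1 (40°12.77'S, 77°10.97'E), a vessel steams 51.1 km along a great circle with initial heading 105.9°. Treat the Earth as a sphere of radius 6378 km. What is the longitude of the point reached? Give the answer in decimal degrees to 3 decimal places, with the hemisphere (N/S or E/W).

MS1: φ = -40.21283°, λ = +77.18283°
δ = d/R = 51.1/6378 = 0.008012 rad
φ₂ = arcsin(sin φ₁ cos δ + cos φ₁ sin δ cos θ)
   = arcsin(-0.64563·0.99997 + 0.76365·0.00801·-0.27396) = -40.33715°
λ₂ = λ₁ + atan2(sin θ sin δ cos φ₁, cos δ − sin φ₁ sin φ₂) = 77.76203°

77.762°E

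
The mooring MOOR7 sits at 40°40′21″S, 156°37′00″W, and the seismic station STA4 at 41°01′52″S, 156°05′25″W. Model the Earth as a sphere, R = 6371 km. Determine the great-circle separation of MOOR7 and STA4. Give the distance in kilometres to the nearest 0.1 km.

MOOR7: φ = -40.67250°, λ = -156.61667°
STA4: φ = -41.03111°, λ = -156.09028°
Δφ = -0.3586°,  Δλ = 0.5264°
a = sin²(Δφ/2) + cos φ₁ cos φ₂ sin²(Δλ/2) = 0.000022
c = 2·arcsin(√a) = 0.009352 rad = 0.5358°
d = R·c = 6371 × 0.009352 = 59.6 km

59.6 km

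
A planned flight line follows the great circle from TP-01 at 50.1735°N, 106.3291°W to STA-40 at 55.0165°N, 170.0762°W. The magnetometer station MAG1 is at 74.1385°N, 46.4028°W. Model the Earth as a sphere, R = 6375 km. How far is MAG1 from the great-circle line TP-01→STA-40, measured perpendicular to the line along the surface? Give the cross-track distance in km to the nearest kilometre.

3772 km

δ₁₃ = central angle TP-01→MAG1 = 0.597997 rad  (haversine)
θ₁₃ = bearing TP-01→MAG1 = 24.842°,  θ₁₂ = bearing TP-01→STA-40 = 302.689°
dₓₜ = R·arcsin(sin δ₁₃ · sin(θ₁₃ − θ₁₂)) = 6375·arcsin(0.56299·sin(-277.847°)) = 3771.649 km
|dₓₜ| = 3771.649 km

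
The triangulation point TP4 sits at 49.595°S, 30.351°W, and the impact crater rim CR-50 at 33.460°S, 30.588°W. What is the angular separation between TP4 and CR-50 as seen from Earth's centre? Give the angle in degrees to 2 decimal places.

Δφ = 16.1350°,  Δλ = -0.2370°
a = sin²(Δφ/2) + cos φ₁ cos φ₂ sin²(Δλ/2) = 0.019698
c = 2·arcsin(√a) = 0.281626 rad = 16.1360°

16.14°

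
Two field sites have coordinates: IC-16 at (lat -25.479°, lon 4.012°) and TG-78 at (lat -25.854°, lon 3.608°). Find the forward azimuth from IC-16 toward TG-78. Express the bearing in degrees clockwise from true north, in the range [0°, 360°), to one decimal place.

224.1°

Δλ = -0.4040°
y = sin Δλ · cos φ₂ = -0.006345
x = cos φ₁ sin φ₂ − sin φ₁ cos φ₂ cos Δλ = -0.006555
θ = atan2(y, x) = -135.9293° → 224.0707° (mod 360°)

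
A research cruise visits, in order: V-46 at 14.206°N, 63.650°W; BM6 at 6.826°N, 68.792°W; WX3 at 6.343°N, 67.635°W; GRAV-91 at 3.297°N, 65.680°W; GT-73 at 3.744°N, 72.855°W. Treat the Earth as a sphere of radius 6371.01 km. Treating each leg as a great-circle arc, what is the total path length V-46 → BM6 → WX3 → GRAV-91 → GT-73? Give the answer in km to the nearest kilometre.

2333 km

V-46→BM6: c = 0.156092 rad, d = 994.46 km
BM6→WX3: c = 0.021759 rad, d = 138.63 km
WX3→GRAV-91: c = 0.063103 rad, d = 402.03 km
GRAV-91→GT-73: c = 0.125234 rad, d = 797.86 km
Total = 994.46 + 138.63 + 402.03 + 797.86 = 2332.99 km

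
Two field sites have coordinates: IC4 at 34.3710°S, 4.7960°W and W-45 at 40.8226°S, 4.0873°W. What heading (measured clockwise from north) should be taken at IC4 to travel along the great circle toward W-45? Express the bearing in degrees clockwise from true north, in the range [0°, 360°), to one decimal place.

175.2°

Δλ = 0.7087°
y = sin Δλ · cos φ₂ = 0.009360
x = cos φ₁ sin φ₂ − sin φ₁ cos φ₂ cos Δλ = -0.112397
θ = atan2(y, x) = 175.2396° → 175.2396° (mod 360°)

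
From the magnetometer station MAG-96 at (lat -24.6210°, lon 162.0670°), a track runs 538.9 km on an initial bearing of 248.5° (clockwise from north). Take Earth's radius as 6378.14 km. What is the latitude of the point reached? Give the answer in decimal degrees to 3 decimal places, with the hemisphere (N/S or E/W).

δ = d/R = 538.9/6378.14 = 0.084492 rad
φ₂ = arcsin(sin φ₁ cos δ + cos φ₁ sin δ cos θ)
   = arcsin(-0.41661·0.99643 + 0.90908·0.08439·-0.36650) = -26.31113°
λ₂ = λ₁ + atan2(sin θ sin δ cos φ₁, cos δ − sin φ₁ sin φ₂) = 157.04181°

26.311°S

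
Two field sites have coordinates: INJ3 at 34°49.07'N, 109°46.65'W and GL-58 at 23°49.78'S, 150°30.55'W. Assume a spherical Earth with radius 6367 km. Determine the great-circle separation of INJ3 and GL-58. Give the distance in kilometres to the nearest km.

INJ3: φ = +34.81783°, λ = -109.77750°
GL-58: φ = -23.82967°, λ = -150.50917°
Δφ = -58.6475°,  Δλ = -40.7317°
a = sin²(Δφ/2) + cos φ₁ cos φ₂ sin²(Δλ/2) = 0.330803
c = 2·arcsin(√a) = 1.225587 rad = 70.2210°
d = R·c = 6367 × 1.225587 = 7803.3 km

7803 km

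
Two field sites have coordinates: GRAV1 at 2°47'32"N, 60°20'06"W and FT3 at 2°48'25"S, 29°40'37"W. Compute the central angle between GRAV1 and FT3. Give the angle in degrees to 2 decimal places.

GRAV1: φ = +2.79222°, λ = -60.33500°
FT3: φ = -2.80694°, λ = -29.67694°
Δφ = -5.5992°,  Δλ = 30.6581°
a = sin²(Δφ/2) + cos φ₁ cos φ₂ sin²(Δλ/2) = 0.072106
c = 2·arcsin(√a) = 0.543724 rad = 31.1531°

31.15°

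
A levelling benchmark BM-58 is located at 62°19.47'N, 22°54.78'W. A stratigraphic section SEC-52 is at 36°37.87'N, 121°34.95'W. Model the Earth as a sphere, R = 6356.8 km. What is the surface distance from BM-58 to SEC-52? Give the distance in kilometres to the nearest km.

BM-58: φ = +62.32450°, λ = -22.91300°
SEC-52: φ = +36.63117°, λ = -121.58250°
Δφ = -25.6933°,  Δλ = -98.6695°
a = sin²(Δφ/2) + cos φ₁ cos φ₂ sin²(Δλ/2) = 0.263892
c = 2·arcsin(√a) = 1.078994 rad = 61.8218°
d = R·c = 6356.8 × 1.078994 = 6858.9 km

6859 km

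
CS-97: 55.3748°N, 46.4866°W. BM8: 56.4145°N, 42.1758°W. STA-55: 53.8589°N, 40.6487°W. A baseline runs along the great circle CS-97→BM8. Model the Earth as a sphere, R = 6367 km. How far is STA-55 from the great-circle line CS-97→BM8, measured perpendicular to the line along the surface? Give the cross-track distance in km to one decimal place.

299.9 km

δ₁₃ = central angle CS-97→STA-55 = 0.064633 rad  (haversine)
θ₁₃ = bearing CS-97→STA-55 = 111.754°,  θ₁₂ = bearing CS-97→BM8 = 64.951°
dₓₜ = R·arcsin(sin δ₁₃ · sin(θ₁₃ − θ₁₂)) = 6367·arcsin(0.06459·sin(46.803°)) = 299.901 km
|dₓₜ| = 299.901 km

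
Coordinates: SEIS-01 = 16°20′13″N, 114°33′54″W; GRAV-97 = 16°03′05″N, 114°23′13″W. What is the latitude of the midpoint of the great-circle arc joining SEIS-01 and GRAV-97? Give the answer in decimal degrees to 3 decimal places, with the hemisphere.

16.194°N

SEIS-01: φ = +16.33694°, λ = -114.56500°
GRAV-97: φ = +16.05139°, λ = -114.38694°
Bx = cos φ₂ cos Δλ = 0.961009,  By = cos φ₂ sin Δλ = 0.002986
φₘ = atan2(sin φ₁ + sin φ₂, √((cos φ₁ + Bx)² + By²)) = 16.19419°
λₘ = λ₁ + atan2(By, cos φ₁ + Bx) = -114.47591°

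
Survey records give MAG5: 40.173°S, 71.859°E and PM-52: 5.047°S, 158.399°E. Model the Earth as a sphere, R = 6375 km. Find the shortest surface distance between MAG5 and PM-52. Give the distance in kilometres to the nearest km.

Δφ = 35.1260°,  Δλ = 86.5400°
a = sin²(Δφ/2) + cos φ₁ cos φ₂ sin²(Δλ/2) = 0.448656
c = 2·arcsin(√a) = 1.467928 rad = 84.1061°
d = R·c = 6375 × 1.467928 = 9358.0 km

9358 km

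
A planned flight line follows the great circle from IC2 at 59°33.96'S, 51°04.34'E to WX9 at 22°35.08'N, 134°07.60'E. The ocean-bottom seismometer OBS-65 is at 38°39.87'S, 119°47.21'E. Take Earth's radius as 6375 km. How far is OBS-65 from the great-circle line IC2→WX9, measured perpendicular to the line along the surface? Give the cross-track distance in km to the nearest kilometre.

IC2: φ = -59.56600°, λ = +51.07233°
WX9: φ = +22.58467°, λ = +134.12667°
OBS-65: φ = -38.66450°, λ = +119.78683°
δ₁₃ = central angle IC2→OBS-65 = 0.819953 rad  (haversine)
θ₁₃ = bearing IC2→OBS-65 = 95.658°,  θ₁₂ = bearing IC2→WX9 = 72.396°
dₓₜ = R·arcsin(sin δ₁₃ · sin(θ₁₃ − θ₁₂)) = 6375·arcsin(0.73111·sin(23.261°)) = 1867.272 km
|dₓₜ| = 1867.272 km

1867 km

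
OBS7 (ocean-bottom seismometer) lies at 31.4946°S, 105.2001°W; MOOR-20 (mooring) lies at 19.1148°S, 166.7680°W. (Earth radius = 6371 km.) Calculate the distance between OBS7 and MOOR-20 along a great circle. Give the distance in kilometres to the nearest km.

6262 km

Δφ = 12.3798°,  Δλ = -61.5679°
a = sin²(Δφ/2) + cos φ₁ cos φ₂ sin²(Δλ/2) = 0.222666
c = 2·arcsin(√a) = 0.982832 rad = 56.3121°
d = R·c = 6371 × 0.982832 = 6261.6 km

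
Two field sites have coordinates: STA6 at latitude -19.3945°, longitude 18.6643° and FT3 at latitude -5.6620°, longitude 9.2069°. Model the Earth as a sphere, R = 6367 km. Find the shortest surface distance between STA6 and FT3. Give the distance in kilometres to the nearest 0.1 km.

Δφ = 13.7325°,  Δλ = -9.4574°
a = sin²(Δφ/2) + cos φ₁ cos φ₂ sin²(Δλ/2) = 0.020672
c = 2·arcsin(√a) = 0.288554 rad = 16.5329°
d = R·c = 6367 × 0.288554 = 1837.2 km

1837.2 km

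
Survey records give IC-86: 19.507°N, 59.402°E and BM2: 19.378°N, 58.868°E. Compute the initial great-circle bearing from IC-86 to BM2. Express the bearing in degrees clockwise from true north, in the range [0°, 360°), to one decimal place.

Δλ = -0.5340°
y = sin Δλ · cos φ₂ = -0.008792
x = cos φ₁ sin φ₂ − sin φ₁ cos φ₂ cos Δλ = -0.002238
θ = atan2(y, x) = -104.2801° → 255.7199° (mod 360°)

255.7°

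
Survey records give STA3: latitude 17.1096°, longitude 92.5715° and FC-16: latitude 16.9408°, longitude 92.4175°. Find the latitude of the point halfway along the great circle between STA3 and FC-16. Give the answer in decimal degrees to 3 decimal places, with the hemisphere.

Bx = cos φ₂ cos Δλ = 0.956603,  By = cos φ₂ sin Δλ = -0.002571
φₘ = atan2(sin φ₁ + sin φ₂, √((cos φ₁ + Bx)² + By²)) = 17.02521°
λₘ = λ₁ + atan2(By, cos φ₁ + Bx) = 92.49447°

17.025°N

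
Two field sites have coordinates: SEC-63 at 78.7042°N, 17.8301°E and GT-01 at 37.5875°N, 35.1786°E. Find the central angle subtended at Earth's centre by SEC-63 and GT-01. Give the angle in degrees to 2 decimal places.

41.73°

Δφ = -41.1167°,  Δλ = 17.3485°
a = sin²(Δφ/2) + cos φ₁ cos φ₂ sin²(Δλ/2) = 0.126845
c = 2·arcsin(√a) = 0.728294 rad = 41.7282°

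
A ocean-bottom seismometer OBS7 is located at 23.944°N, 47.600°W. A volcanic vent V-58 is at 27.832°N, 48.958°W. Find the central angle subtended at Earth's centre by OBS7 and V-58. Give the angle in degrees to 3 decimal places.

4.075°

Δφ = 3.8880°,  Δλ = -1.3580°
a = sin²(Δφ/2) + cos φ₁ cos φ₂ sin²(Δλ/2) = 0.001264
c = 2·arcsin(√a) = 0.071128 rad = 4.0753°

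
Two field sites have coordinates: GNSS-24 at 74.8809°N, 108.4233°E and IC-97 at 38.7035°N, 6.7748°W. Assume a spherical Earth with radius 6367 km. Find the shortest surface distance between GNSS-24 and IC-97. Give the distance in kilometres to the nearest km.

6542 km

Δφ = -36.1774°,  Δλ = -115.1981°
a = sin²(Δφ/2) + cos φ₁ cos φ₂ sin²(Δλ/2) = 0.241507
c = 2·arcsin(√a) = 1.027470 rad = 58.8697°
d = R·c = 6367 × 1.027470 = 6541.9 km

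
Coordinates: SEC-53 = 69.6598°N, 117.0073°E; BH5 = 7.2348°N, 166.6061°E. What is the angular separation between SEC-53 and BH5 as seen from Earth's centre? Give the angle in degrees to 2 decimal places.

70.03°

Δφ = -62.4250°,  Δλ = 49.5988°
a = sin²(Δφ/2) + cos φ₁ cos φ₂ sin²(Δλ/2) = 0.329211
c = 2·arcsin(√a) = 1.222202 rad = 70.0270°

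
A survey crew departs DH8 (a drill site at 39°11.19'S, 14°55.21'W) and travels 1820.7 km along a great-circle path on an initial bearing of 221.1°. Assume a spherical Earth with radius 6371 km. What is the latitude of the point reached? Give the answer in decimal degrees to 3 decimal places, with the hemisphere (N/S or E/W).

50.433°S

DH8: φ = -39.18650°, λ = -14.92017°
δ = d/R = 1820.7/6371 = 0.285779 rad
φ₂ = arcsin(sin φ₁ cos δ + cos φ₁ sin δ cos θ)
   = arcsin(-0.63185·0.95944 + 0.77509·0.28191·-0.75356) = -50.43264°
λ₂ = λ₁ + atan2(sin θ sin δ cos φ₁, cos δ − sin φ₁ sin φ₂) = -31.83376°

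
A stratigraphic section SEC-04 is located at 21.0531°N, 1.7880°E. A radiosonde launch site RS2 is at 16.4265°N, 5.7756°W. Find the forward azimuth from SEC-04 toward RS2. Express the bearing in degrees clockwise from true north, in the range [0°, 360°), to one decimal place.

238.4°

Δλ = -7.5636°
y = sin Δλ · cos φ₂ = -0.126254
x = cos φ₁ sin φ₂ − sin φ₁ cos φ₂ cos Δλ = -0.077664
θ = atan2(y, x) = -121.5973° → 238.4027° (mod 360°)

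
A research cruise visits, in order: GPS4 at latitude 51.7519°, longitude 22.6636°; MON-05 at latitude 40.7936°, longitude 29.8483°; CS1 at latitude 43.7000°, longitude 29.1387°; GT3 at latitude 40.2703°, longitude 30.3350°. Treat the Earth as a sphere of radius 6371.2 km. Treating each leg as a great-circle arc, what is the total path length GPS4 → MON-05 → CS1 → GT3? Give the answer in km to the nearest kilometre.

2059 km

GPS4→MON-05: c = 0.209737 rad, d = 1336.27 km
MON-05→CS1: c = 0.051547 rad, d = 328.42 km
CS1→GT3: c = 0.061837 rad, d = 393.97 km
Total = 1336.27 + 328.42 + 393.97 = 2058.67 km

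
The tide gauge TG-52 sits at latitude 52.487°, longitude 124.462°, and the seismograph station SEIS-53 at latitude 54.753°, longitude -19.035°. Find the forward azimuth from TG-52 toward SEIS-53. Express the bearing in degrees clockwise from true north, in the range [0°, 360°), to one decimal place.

338.4°

Δλ = -143.4970°
y = sin Δλ · cos φ₂ = -0.343298
x = cos φ₁ sin φ₂ − sin φ₁ cos φ₂ cos Δλ = 0.865270
θ = atan2(y, x) = -21.6408° → 338.3592° (mod 360°)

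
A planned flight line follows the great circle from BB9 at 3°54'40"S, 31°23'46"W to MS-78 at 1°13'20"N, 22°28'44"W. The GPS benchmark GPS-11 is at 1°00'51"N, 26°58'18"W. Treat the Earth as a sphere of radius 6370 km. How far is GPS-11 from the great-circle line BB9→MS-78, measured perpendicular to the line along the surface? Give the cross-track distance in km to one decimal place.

229.7 km

BB9: φ = -3.91111°, λ = -31.39611°
MS-78: φ = +1.22222°, λ = -22.47889°
GPS-11: φ = +1.01417°, λ = -26.97167°
δ₁₃ = central angle BB9→GPS-11 = 0.115521 rad  (haversine)
θ₁₃ = bearing BB9→GPS-11 = 42.004°,  θ₁₂ = bearing BB9→MS-78 = 60.229°
dₓₜ = R·arcsin(sin δ₁₃ · sin(θ₁₃ − θ₁₂)) = 6370·arcsin(0.11526·sin(-18.225°)) = -229.685 km
|dₓₜ| = 229.685 km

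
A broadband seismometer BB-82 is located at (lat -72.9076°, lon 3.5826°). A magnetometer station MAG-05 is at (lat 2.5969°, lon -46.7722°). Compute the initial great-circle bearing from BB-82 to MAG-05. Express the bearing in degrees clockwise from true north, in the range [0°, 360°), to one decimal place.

309.0°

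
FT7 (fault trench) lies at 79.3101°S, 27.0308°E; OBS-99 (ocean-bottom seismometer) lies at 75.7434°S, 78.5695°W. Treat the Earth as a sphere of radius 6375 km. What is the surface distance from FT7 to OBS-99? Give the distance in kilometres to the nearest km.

Δφ = 3.5667°,  Δλ = -105.6003°
a = sin²(Δφ/2) + cos φ₁ cos φ₂ sin²(Δλ/2) = 0.029951
c = 2·arcsin(√a) = 0.347879 rad = 19.9320°
d = R·c = 6375 × 0.347879 = 2217.7 km

2218 km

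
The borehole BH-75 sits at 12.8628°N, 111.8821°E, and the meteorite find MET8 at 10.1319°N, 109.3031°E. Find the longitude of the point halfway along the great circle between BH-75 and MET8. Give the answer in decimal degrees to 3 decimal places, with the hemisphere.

Bx = cos φ₂ cos Δλ = 0.983408,  By = cos φ₂ sin Δλ = -0.044295
φₘ = atan2(sin φ₁ + sin φ₂, √((cos φ₁ + Bx)² + By²)) = 11.50018°
λₘ = λ₁ + atan2(By, cos φ₁ + Bx) = 110.58635°

110.586°E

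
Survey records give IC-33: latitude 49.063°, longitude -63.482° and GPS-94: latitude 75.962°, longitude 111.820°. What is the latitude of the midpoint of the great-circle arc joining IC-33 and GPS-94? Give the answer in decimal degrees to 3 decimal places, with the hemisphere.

76.510°N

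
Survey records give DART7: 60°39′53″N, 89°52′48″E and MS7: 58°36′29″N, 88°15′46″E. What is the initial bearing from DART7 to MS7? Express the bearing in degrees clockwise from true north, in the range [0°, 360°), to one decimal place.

202.4°

DART7: φ = +60.66472°, λ = +89.88000°
MS7: φ = +58.60806°, λ = +88.26278°
Δλ = -1.6172°
y = sin Δλ · cos φ₂ = -0.014701
x = cos φ₁ sin φ₂ − sin φ₁ cos φ₂ cos Δλ = -0.035707
θ = atan2(y, x) = -157.6230° → 202.3770° (mod 360°)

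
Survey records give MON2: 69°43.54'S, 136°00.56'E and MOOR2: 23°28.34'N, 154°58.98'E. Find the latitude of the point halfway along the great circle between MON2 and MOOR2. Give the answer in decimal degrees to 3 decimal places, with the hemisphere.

23.354°S

MON2: φ = -69.72567°, λ = +136.00933°
MOOR2: φ = +23.47233°, λ = +154.98300°
Bx = cos φ₂ cos Δλ = 0.867416,  By = cos φ₂ sin Δλ = 0.298230
φₘ = atan2(sin φ₁ + sin φ₂, √((cos φ₁ + Bx)² + By²)) = -23.35375°
λₘ = λ₁ + atan2(By, cos φ₁ + Bx) = 149.81197°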